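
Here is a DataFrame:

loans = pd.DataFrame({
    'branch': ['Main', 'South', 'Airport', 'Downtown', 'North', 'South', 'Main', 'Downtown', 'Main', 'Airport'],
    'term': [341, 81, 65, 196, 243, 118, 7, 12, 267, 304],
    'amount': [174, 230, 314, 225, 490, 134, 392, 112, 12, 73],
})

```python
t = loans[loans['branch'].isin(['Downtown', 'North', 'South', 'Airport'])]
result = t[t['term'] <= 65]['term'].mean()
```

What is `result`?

filter rows where branch in ['Downtown', 'North', 'South', 'Airport']:
     branch  term  amount
1     South    81     230
2   Airport    65     314
3  Downtown   196     225
4     North   243     490
5     South   118     134
7  Downtown    12     112
9   Airport   304      73
filter rows where term <= 65:
     branch  term  amount
2   Airport    65     314
7  Downtown    12     112
Taking the mean of column 'term' gives 38.5.

38.5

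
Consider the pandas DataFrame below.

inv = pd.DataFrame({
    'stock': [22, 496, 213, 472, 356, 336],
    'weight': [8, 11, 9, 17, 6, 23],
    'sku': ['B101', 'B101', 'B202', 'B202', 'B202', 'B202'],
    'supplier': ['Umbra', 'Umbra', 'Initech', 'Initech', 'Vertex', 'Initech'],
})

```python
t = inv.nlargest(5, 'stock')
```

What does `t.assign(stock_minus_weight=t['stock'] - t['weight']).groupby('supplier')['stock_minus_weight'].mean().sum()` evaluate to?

take 5 rows with largest stock:
   stock  weight   sku supplier
1    496      11  B101    Umbra
3    472      17  B202  Initech
4    356       6  B202   Vertex
5    336      23  B202  Initech
2    213       9  B202  Initech
add column stock_minus_weight = t['stock'] - t['weight']:
   stock  weight   sku supplier  stock_minus_weight
1    496      11  B101    Umbra                 485
3    472      17  B202  Initech                 455
4    356       6  B202   Vertex                 350
5    336      23  B202  Initech                 313
2    213       9  B202  Initech                 204
group by supplier, mean of stock_minus_weight:
supplier
Initech    324.0
Umbra      485.0
Vertex     350.0
Name: stock_minus_weight, dtype: float64
Reading off the sum of the resulting series, we get 1159.0.

1159.0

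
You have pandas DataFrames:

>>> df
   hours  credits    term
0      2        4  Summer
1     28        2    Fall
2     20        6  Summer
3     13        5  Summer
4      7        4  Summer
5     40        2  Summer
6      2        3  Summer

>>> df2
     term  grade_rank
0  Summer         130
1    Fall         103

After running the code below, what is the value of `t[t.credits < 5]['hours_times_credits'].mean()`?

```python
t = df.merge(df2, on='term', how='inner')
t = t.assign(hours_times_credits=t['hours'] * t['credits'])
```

merge on 'term' (how='inner') → 7 rows:
   hours  credits    term  grade_rank
0      2        4  Summer         130
1     28        2    Fall         103
2     20        6  Summer         130
3     13        5  Summer         130
4      7        4  Summer         130
5     40        2  Summer         130
6      2        3  Summer         130
add column hours_times_credits = t['hours'] * t['credits']:
   hours  credits    term  grade_rank  hours_times_credits
0      2        4  Summer         130                    8
1     28        2    Fall         103                   56
2     20        6  Summer         130                  120
3     13        5  Summer         130                   65
4      7        4  Summer         130                   28
5     40        2  Summer         130                   80
6      2        3  Summer         130                    6
filter rows where credits < 5:
   hours  credits    term  grade_rank  hours_times_credits
0      2        4  Summer         130                    8
1     28        2    Fall         103                   56
4      7        4  Summer         130                   28
5     40        2  Summer         130                   80
6      2        3  Summer         130                    6
The mean of column 'hours_times_credits' is 35.6.

35.6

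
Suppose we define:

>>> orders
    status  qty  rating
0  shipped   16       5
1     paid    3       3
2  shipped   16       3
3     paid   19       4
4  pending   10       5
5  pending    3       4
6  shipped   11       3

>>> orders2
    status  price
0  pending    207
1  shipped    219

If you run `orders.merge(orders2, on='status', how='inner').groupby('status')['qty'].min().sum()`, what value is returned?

14

merge on 'status' (how='inner') → 5 rows:
    status  qty  rating  price
0  shipped   16       5    219
1  shipped   16       3    219
2  pending   10       5    207
3  pending    3       4    207
4  shipped   11       3    219
group by status, min of qty:
status
pending     3
shipped    11
Name: qty, dtype: int64
The sum of the resulting series is 14.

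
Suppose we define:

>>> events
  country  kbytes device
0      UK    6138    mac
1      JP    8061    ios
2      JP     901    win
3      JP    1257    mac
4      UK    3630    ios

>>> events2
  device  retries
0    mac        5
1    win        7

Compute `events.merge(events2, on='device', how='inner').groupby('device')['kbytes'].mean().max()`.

merge on 'device' (how='inner') → 3 rows:
  country  kbytes device  retries
0      UK    6138    mac        5
1      JP     901    win        7
2      JP    1257    mac        5
group by device, mean of kbytes:
device
mac    3697.5
win     901.0
Name: kbytes, dtype: float64
Then the max of the resulting series: 3697.5

3697.5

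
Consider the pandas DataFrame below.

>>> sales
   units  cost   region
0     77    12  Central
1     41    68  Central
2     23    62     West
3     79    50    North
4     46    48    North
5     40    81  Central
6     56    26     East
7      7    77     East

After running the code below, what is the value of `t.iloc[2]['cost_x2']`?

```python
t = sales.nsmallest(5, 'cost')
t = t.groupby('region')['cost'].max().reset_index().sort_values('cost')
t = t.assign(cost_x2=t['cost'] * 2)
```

100

take 5 rows with smallest cost:
   units  cost   region
0     77    12  Central
6     56    26     East
4     46    48    North
3     79    50    North
2     23    62     West
group by region, max of cost:
region
Central    12
East       26
North      50
West       62
Name: cost, dtype: int64
reset_index():
    region  cost
0  Central    12
1     East    26
2    North    50
3     West    62
sort by cost:
    region  cost
0  Central    12
1     East    26
2    North    50
3     West    62
add column cost_x2 = t['cost'] * 2:
    region  cost  cost_x2
0  Central    12       24
1     East    26       52
2    North    50      100
3     West    62      124
The value at position 2, column 'cost_x2' is 100.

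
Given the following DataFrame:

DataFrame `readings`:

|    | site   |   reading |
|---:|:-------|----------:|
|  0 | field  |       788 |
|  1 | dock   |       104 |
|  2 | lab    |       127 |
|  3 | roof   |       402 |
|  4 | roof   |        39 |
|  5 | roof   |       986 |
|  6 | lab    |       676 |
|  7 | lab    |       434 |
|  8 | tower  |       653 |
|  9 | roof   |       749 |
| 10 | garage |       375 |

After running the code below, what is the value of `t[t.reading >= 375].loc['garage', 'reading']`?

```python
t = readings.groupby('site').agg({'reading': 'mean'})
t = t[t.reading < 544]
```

group by site, mean of reading:
           reading
site              
dock    104.000000
field   788.000000
garage  375.000000
lab     412.333333
roof    544.000000
tower   653.000000
filter rows where reading < 544:
           reading
site              
dock    104.000000
garage  375.000000
lab     412.333333
filter rows where reading >= 375:
           reading
site              
garage  375.000000
lab     412.333333
The value at row 'garage', column 'reading' is 375.0.

375.0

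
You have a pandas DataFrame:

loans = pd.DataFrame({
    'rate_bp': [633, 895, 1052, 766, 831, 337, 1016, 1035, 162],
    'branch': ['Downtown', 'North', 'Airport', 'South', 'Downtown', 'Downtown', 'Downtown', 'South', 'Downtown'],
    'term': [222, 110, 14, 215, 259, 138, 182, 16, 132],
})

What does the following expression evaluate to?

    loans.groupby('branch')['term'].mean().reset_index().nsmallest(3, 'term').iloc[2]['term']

115.5

group by branch, mean of term:
branch
Airport      14.0
Downtown    186.6
North       110.0
South       115.5
Name: term, dtype: float64
reset_index():
     branch   term
0   Airport   14.0
1  Downtown  186.6
2     North  110.0
3     South  115.5
take 3 rows with smallest term:
    branch   term
0  Airport   14.0
2    North  110.0
3    South  115.5
Hence 115.5.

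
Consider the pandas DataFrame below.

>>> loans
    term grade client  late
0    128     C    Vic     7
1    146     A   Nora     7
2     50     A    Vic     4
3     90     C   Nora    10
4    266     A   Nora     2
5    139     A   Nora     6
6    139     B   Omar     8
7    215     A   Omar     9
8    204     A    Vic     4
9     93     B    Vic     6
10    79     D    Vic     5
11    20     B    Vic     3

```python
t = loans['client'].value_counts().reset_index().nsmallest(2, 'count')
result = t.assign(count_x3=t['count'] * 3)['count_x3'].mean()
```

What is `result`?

value_counts of client:
client
Vic     6
Nora    4
Omar    2
Name: count, dtype: int64
reset_index():
  client  count
0    Vic      6
1   Nora      4
2   Omar      2
take 2 rows with smallest count:
  client  count
2   Omar      2
1   Nora      4
add column count_x3 = t['count'] * 3:
  client  count  count_x3
2   Omar      2         6
1   Nora      4        12
Reading off the mean of column 'count_x3', we get 9.0.

9.0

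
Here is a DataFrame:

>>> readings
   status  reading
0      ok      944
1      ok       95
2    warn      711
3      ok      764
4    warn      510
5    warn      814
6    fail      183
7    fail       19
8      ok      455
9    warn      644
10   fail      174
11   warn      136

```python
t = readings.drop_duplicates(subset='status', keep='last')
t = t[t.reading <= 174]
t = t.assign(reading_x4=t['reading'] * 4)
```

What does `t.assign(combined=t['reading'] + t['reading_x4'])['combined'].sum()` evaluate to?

drop duplicate status (keep=last):
   status  reading
8      ok      455
10   fail      174
11   warn      136
filter rows where reading <= 174:
   status  reading
10   fail      174
11   warn      136
add column reading_x4 = t['reading'] * 4:
   status  reading  reading_x4
10   fail      174         696
11   warn      136         544
add column combined = t['reading'] + t['reading_x4']:
   status  reading  reading_x4  combined
10   fail      174         696       870
11   warn      136         544       680
sum of column 'combined' → 1550

1550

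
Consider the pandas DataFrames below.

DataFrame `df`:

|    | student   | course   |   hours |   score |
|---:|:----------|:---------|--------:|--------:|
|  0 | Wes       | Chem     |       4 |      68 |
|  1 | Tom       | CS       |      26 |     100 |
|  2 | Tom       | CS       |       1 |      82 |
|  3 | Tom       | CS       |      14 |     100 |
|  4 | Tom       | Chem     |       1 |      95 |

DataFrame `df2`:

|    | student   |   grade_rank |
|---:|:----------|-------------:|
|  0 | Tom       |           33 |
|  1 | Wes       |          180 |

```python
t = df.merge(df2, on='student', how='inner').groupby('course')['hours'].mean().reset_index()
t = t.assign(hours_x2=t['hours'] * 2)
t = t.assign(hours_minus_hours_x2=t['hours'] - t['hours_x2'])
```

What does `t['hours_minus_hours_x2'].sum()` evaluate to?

-16.1666666667

merge on 'student' (how='inner') → 5 rows:
  student course  hours  score  grade_rank
0     Wes   Chem      4     68         180
1     Tom     CS     26    100          33
2     Tom     CS      1     82          33
3     Tom     CS     14    100          33
4     Tom   Chem      1     95          33
group by course, mean of hours:
course
CS      13.666667
Chem     2.500000
Name: hours, dtype: float64
reset_index():
  course      hours
0     CS  13.666667
1   Chem   2.500000
add column hours_x2 = t['hours'] * 2:
  course      hours   hours_x2
0     CS  13.666667  27.333333
1   Chem   2.500000   5.000000
add column hours_minus_hours_x2 = t['hours'] - t['hours_x2']:
  course      hours   hours_x2  hours_minus_hours_x2
0     CS  13.666667  27.333333            -13.666667
1   Chem   2.500000   5.000000             -2.500000
Reading off the sum of column 'hours_minus_hours_x2', we get -16.1666666667.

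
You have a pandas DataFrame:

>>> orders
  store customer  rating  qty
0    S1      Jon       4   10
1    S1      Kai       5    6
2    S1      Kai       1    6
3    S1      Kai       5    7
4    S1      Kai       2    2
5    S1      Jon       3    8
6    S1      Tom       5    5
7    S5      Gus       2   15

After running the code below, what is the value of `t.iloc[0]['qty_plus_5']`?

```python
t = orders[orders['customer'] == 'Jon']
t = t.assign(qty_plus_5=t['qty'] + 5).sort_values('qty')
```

13

filter rows where customer == 'Jon':
  store customer  rating  qty
0    S1      Jon       4   10
5    S1      Jon       3    8
add column qty_plus_5 = t['qty'] + 5:
  store customer  rating  qty  qty_plus_5
0    S1      Jon       4   10          15
5    S1      Jon       3    8          13
sort by qty:
  store customer  rating  qty  qty_plus_5
5    S1      Jon       3    8          13
0    S1      Jon       4   10          15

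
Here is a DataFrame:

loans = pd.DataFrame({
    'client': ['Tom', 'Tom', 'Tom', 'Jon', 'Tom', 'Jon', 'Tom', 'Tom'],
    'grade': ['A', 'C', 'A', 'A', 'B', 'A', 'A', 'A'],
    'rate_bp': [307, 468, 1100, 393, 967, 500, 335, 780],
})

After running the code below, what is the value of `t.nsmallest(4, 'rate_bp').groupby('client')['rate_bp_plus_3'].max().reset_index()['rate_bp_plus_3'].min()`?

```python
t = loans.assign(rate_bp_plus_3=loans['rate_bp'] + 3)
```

396

add column rate_bp_plus_3 = loans['rate_bp'] + 3:
  client grade  rate_bp  rate_bp_plus_3
0    Tom     A      307             310
1    Tom     C      468             471
2    Tom     A     1100            1103
3    Jon     A      393             396
4    Tom     B      967             970
5    Jon     A      500             503
6    Tom     A      335             338
7    Tom     A      780             783
take 4 rows with smallest rate_bp:
  client grade  rate_bp  rate_bp_plus_3
0    Tom     A      307             310
6    Tom     A      335             338
3    Jon     A      393             396
1    Tom     C      468             471
group by client, max of rate_bp_plus_3:
client
Jon    396
Tom    471
Name: rate_bp_plus_3, dtype: int64
reset_index():
  client  rate_bp_plus_3
0    Jon             396
1    Tom             471
Taking the min of column 'rate_bp_plus_3' gives 396.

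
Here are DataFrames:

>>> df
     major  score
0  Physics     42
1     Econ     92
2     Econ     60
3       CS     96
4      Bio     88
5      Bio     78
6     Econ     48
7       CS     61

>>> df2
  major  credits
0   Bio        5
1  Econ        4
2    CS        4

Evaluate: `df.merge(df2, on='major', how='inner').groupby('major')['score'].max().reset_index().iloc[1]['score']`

96

merge on 'major' (how='inner') → 7 rows:
  major  score  credits
0  Econ     92        4
1  Econ     60        4
2    CS     96        4
3   Bio     88        5
4   Bio     78        5
5  Econ     48        4
6    CS     61        4
group by major, max of score:
major
Bio     88
CS      96
Econ    92
Name: score, dtype: int64
reset_index():
  major  score
0   Bio     88
1    CS     96
2  Econ     92
Finally, value at position 1, column 'score' = 96.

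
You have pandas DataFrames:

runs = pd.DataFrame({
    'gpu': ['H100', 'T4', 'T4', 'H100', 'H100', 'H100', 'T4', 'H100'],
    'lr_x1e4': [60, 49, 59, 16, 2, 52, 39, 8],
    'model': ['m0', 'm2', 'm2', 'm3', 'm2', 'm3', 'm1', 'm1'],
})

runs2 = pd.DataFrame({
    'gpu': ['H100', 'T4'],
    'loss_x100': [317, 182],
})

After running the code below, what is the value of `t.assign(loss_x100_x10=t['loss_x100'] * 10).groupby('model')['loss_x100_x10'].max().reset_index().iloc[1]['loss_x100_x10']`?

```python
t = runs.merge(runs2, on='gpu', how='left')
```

3170

merge on 'gpu' (how='left') → 8 rows:
    gpu  lr_x1e4 model  loss_x100
0  H100       60    m0        317
1    T4       49    m2        182
2    T4       59    m2        182
3  H100       16    m3        317
4  H100        2    m2        317
5  H100       52    m3        317
6    T4       39    m1        182
7  H100        8    m1        317
add column loss_x100_x10 = t['loss_x100'] * 10:
    gpu  lr_x1e4 model  loss_x100  loss_x100_x10
0  H100       60    m0        317           3170
1    T4       49    m2        182           1820
2    T4       59    m2        182           1820
3  H100       16    m3        317           3170
4  H100        2    m2        317           3170
5  H100       52    m3        317           3170
6    T4       39    m1        182           1820
7  H100        8    m1        317           3170
group by model, max of loss_x100_x10:
model
m0    3170
m1    3170
m2    3170
m3    3170
Name: loss_x100_x10, dtype: int64
reset_index():
  model  loss_x100_x10
0    m0           3170
1    m1           3170
2    m2           3170
3    m3           3170
Taking the value at position 1, column 'loss_x100_x10' gives 3170.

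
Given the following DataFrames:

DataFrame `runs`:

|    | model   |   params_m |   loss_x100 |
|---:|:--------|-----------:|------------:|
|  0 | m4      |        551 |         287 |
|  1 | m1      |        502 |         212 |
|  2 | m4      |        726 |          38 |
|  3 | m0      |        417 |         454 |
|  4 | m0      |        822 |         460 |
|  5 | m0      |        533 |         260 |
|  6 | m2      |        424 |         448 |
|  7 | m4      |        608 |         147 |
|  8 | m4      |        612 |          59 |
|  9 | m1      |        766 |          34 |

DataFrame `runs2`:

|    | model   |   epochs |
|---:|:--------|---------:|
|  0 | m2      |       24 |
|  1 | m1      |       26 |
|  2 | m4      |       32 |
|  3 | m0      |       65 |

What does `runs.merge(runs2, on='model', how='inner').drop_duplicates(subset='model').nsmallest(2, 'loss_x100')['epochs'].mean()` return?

29.0

merge on 'model' (how='inner') → 10 rows:
  model  params_m  loss_x100  epochs
0    m4       551        287      32
1    m1       502        212      26
2    m4       726         38      32
3    m0       417        454      65
4    m0       822        460      65
5    m0       533        260      65
6    m2       424        448      24
7    m4       608        147      32
8    m4       612         59      32
9    m1       766         34      26
drop duplicate model (keep=first):
  model  params_m  loss_x100  epochs
0    m4       551        287      32
1    m1       502        212      26
3    m0       417        454      65
6    m2       424        448      24
take 2 rows with smallest loss_x100:
  model  params_m  loss_x100  epochs
1    m1       502        212      26
0    m4       551        287      32
Hence 29.0.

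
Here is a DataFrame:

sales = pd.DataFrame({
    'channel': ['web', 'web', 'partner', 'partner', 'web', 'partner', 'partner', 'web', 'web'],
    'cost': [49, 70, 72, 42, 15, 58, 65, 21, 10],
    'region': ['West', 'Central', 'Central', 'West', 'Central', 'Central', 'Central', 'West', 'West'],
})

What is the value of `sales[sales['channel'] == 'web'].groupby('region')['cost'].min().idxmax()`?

Central

filter rows where channel == 'web':
  channel  cost   region
0     web    49     West
1     web    70  Central
4     web    15  Central
7     web    21     West
8     web    10     West
group by region, min of cost:
region
Central    15
West       10
Name: cost, dtype: int64
label with the largest value → Central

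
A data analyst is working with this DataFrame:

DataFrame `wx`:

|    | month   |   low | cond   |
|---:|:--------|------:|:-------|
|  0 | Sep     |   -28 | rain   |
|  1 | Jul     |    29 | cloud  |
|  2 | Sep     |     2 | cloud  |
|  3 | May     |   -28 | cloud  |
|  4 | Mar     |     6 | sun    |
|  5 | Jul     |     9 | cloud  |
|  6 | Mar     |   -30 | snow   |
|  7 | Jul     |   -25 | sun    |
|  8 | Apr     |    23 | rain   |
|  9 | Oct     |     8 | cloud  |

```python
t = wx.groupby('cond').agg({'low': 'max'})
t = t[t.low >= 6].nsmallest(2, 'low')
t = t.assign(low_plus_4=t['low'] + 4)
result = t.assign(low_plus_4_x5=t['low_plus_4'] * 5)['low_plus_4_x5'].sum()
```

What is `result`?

group by cond, max of low:
       low
cond      
cloud   29
rain    23
snow   -30
sun      6
filter rows where low >= 6:
       low
cond      
cloud   29
rain    23
sun      6
take 2 rows with smallest low:
      low
cond     
sun     6
rain   23
add column low_plus_4 = t['low'] + 4:
      low  low_plus_4
cond                 
sun     6          10
rain   23          27
add column low_plus_4_x5 = t['low_plus_4'] * 5:
      low  low_plus_4  low_plus_4_x5
cond                                
sun     6          10             50
rain   23          27            135
Hence 185.

185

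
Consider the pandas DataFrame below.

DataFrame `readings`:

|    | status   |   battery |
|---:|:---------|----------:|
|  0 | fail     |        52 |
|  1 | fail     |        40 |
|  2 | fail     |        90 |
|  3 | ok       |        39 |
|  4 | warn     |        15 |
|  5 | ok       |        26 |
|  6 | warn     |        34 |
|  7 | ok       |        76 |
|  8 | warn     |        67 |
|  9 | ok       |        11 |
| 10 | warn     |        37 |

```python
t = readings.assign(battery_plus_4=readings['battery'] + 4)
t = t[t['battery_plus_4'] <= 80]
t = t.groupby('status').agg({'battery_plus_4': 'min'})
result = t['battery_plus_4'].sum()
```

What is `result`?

78

add column battery_plus_4 = readings['battery'] + 4:
   status  battery  battery_plus_4
0    fail       52              56
1    fail       40              44
2    fail       90              94
3      ok       39              43
4    warn       15              19
5      ok       26              30
6    warn       34              38
7      ok       76              80
8    warn       67              71
9      ok       11              15
10   warn       37              41
filter rows where battery_plus_4 <= 80:
   status  battery  battery_plus_4
0    fail       52              56
1    fail       40              44
3      ok       39              43
4    warn       15              19
5      ok       26              30
6    warn       34              38
7      ok       76              80
8    warn       67              71
9      ok       11              15
10   warn       37              41
group by status, min of battery_plus_4:
        battery_plus_4
status                
fail                44
ok                  15
warn                19
So sum() = 78.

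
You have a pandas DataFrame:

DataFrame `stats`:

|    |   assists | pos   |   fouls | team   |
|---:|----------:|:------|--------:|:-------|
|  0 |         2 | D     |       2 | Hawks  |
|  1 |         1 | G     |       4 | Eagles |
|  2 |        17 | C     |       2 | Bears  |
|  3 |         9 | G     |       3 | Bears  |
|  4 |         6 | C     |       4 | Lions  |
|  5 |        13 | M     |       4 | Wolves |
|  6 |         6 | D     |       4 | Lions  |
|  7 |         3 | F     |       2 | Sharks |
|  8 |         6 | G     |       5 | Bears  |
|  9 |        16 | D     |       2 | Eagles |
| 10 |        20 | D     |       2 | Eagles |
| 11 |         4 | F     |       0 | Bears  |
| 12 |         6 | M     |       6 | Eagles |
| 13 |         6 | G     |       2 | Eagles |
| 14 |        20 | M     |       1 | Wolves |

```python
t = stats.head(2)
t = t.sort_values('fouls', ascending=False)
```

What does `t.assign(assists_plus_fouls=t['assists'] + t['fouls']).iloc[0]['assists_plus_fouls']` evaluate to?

5

take first 2 rows:
   assists pos  fouls    team
0        2   D      2   Hawks
1        1   G      4  Eagles
sort by fouls descending:
   assists pos  fouls    team
1        1   G      4  Eagles
0        2   D      2   Hawks
add column assists_plus_fouls = t['assists'] + t['fouls']:
   assists pos  fouls    team  assists_plus_fouls
1        1   G      4  Eagles                   5
0        2   D      2   Hawks                   4
Then the value at position 0, column 'assists_plus_fouls': 5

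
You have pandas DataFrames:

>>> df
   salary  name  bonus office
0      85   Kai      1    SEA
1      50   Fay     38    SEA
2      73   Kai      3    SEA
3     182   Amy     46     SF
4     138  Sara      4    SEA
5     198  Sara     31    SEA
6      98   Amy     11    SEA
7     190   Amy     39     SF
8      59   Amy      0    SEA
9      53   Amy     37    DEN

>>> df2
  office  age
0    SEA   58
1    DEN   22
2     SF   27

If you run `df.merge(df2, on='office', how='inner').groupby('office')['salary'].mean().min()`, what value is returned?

merge on 'office' (how='inner') → 10 rows:
   salary  name  bonus office  age
0      85   Kai      1    SEA   58
1      50   Fay     38    SEA   58
2      73   Kai      3    SEA   58
3     182   Amy     46     SF   27
4     138  Sara      4    SEA   58
5     198  Sara     31    SEA   58
6      98   Amy     11    SEA   58
7     190   Amy     39     SF   27
8      59   Amy      0    SEA   58
9      53   Amy     37    DEN   22
group by office, mean of salary:
office
DEN     53.000000
SEA    100.142857
SF     186.000000
Name: salary, dtype: float64

53.0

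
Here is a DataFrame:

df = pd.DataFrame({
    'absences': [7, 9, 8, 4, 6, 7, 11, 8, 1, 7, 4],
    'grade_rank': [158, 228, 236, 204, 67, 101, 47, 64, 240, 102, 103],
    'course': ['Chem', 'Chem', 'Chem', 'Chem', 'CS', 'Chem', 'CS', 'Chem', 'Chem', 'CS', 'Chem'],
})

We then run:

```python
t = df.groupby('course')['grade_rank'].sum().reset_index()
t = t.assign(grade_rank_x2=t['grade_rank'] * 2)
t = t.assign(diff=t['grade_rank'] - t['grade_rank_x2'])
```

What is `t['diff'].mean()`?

group by course, sum of grade_rank:
course
CS       216
Chem    1334
Name: grade_rank, dtype: int64
reset_index():
  course  grade_rank
0     CS         216
1   Chem        1334
add column grade_rank_x2 = t['grade_rank'] * 2:
  course  grade_rank  grade_rank_x2
0     CS         216            432
1   Chem        1334           2668
add column diff = t['grade_rank'] - t['grade_rank_x2']:
  course  grade_rank  grade_rank_x2  diff
0     CS         216            432  -216
1   Chem        1334           2668 -1334
mean of column 'diff' → -775.0

-775.0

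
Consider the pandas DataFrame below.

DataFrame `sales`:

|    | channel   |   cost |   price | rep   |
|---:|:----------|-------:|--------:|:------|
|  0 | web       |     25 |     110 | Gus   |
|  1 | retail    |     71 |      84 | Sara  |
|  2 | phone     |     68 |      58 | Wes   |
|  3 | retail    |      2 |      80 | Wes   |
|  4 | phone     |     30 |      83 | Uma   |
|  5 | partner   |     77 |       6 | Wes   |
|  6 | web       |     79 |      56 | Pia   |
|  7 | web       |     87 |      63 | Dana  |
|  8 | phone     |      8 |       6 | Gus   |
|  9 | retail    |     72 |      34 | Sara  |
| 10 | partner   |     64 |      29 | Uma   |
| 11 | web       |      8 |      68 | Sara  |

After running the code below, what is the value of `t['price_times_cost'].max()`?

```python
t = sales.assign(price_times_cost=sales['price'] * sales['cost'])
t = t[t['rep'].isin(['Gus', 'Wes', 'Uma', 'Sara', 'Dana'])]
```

5964

add column price_times_cost = sales['price'] * sales['cost']:
    channel  cost  price   rep  price_times_cost
0       web    25    110   Gus              2750
1    retail    71     84  Sara              5964
2     phone    68     58   Wes              3944
3    retail     2     80   Wes               160
4     phone    30     83   Uma              2490
5   partner    77      6   Wes               462
6       web    79     56   Pia              4424
7       web    87     63  Dana              5481
8     phone     8      6   Gus                48
9    retail    72     34  Sara              2448
10  partner    64     29   Uma              1856
11      web     8     68  Sara               544
filter rows where rep in ['Gus', 'Wes', 'Uma', 'Sara', 'Dana']:
    channel  cost  price   rep  price_times_cost
0       web    25    110   Gus              2750
1    retail    71     84  Sara              5964
2     phone    68     58   Wes              3944
3    retail     2     80   Wes               160
4     phone    30     83   Uma              2490
5   partner    77      6   Wes               462
7       web    87     63  Dana              5481
8     phone     8      6   Gus                48
9    retail    72     34  Sara              2448
10  partner    64     29   Uma              1856
11      web     8     68  Sara               544
Finally, max of column 'price_times_cost' = 5964.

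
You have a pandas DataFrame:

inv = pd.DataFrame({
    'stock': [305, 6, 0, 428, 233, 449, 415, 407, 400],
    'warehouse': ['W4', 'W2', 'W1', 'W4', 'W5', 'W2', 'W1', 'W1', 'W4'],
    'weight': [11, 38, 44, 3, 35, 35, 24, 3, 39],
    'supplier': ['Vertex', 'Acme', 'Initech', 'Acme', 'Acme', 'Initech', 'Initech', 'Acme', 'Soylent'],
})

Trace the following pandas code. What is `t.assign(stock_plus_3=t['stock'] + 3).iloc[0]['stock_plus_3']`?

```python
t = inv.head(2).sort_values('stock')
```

9

take first 2 rows:
   stock warehouse  weight supplier
0    305        W4      11   Vertex
1      6        W2      38     Acme
sort by stock:
   stock warehouse  weight supplier
1      6        W2      38     Acme
0    305        W4      11   Vertex
add column stock_plus_3 = t['stock'] + 3:
   stock warehouse  weight supplier  stock_plus_3
1      6        W2      38     Acme             9
0    305        W4      11   Vertex           308
Then the value at position 0, column 'stock_plus_3': 9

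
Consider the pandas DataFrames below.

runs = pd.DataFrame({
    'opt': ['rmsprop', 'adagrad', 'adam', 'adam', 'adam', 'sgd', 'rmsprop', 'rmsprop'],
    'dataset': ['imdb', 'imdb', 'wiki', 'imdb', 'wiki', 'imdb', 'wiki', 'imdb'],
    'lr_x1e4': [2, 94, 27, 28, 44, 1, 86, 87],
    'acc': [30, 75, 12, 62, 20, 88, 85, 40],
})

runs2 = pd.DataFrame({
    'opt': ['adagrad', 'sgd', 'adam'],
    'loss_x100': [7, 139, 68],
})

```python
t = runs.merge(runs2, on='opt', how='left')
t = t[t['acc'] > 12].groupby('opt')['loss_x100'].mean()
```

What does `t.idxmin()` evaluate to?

merge on 'opt' (how='left') → 8 rows:
       opt dataset  lr_x1e4  acc  loss_x100
0  rmsprop    imdb        2   30        NaN
1  adagrad    imdb       94   75        7.0
2     adam    wiki       27   12       68.0
3     adam    imdb       28   62       68.0
4     adam    wiki       44   20       68.0
5      sgd    imdb        1   88      139.0
6  rmsprop    wiki       86   85        NaN
7  rmsprop    imdb       87   40        NaN
filter rows where acc > 12:
       opt dataset  lr_x1e4  acc  loss_x100
0  rmsprop    imdb        2   30        NaN
1  adagrad    imdb       94   75        7.0
3     adam    imdb       28   62       68.0
4     adam    wiki       44   20       68.0
5      sgd    imdb        1   88      139.0
6  rmsprop    wiki       86   85        NaN
7  rmsprop    imdb       87   40        NaN
group by opt, mean of loss_x100:
opt
adagrad      7.0
adam        68.0
rmsprop      NaN
sgd        139.0
Name: loss_x100, dtype: float64
Finally, label with the smallest value = adagrad.

adagrad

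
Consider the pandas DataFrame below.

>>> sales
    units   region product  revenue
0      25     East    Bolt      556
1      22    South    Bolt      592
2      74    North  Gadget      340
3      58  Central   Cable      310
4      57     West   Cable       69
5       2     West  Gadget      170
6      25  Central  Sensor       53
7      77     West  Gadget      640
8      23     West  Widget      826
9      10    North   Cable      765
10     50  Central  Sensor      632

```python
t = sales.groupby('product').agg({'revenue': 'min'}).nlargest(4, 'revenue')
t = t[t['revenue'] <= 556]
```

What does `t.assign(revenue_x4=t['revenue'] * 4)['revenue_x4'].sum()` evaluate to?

3180

group by product, min of revenue:
         revenue
product         
Bolt         556
Cable         69
Gadget       170
Sensor        53
Widget       826
take 4 rows with largest revenue:
         revenue
product         
Widget       826
Bolt         556
Gadget       170
Cable         69
filter rows where revenue <= 556:
         revenue
product         
Bolt         556
Gadget       170
Cable         69
add column revenue_x4 = t['revenue'] * 4:
         revenue  revenue_x4
product                     
Bolt         556        2224
Gadget       170         680
Cable         69         276
The sum of column 'revenue_x4' is 3180.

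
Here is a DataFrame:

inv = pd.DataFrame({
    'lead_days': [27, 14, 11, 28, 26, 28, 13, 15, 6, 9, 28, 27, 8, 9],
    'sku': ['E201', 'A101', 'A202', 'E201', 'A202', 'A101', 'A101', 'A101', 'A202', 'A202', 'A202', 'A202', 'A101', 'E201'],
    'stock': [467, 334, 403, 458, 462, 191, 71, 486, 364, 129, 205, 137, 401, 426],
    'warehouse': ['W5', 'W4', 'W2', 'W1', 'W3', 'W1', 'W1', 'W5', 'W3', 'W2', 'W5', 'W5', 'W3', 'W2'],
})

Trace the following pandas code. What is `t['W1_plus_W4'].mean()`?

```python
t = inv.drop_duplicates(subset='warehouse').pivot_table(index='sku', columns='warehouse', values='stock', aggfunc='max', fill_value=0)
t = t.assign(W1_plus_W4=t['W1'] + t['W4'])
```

drop duplicate warehouse (keep=first):
   lead_days   sku  stock warehouse
0         27  E201    467        W5
1         14  A101    334        W4
2         11  A202    403        W2
3         28  E201    458        W1
4         26  A202    462        W3
pivot: rows=sku, cols=warehouse, max(stock):
warehouse   W1   W2   W3   W4   W5
sku                               
A101         0    0    0  334    0
A202         0  403  462    0    0
E201       458    0    0    0  467
add column W1_plus_W4 = t['W1'] + t['W4']:
warehouse   W1   W2   W3   W4   W5  W1_plus_W4
sku                                           
A101         0    0    0  334    0         334
A202         0  403  462    0    0           0
E201       458    0    0    0  467         458

264.0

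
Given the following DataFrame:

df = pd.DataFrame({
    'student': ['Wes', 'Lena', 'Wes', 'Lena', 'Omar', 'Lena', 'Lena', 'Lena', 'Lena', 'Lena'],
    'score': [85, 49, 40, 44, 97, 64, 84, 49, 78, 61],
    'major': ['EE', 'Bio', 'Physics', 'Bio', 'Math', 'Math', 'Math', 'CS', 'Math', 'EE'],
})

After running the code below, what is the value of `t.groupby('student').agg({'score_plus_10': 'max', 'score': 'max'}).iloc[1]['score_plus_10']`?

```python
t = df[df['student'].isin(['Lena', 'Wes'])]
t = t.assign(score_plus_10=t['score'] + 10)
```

95

filter rows where student in ['Lena', 'Wes']:
  student  score    major
0     Wes     85       EE
1    Lena     49      Bio
2     Wes     40  Physics
3    Lena     44      Bio
5    Lena     64     Math
6    Lena     84     Math
7    Lena     49       CS
8    Lena     78     Math
9    Lena     61       EE
add column score_plus_10 = t['score'] + 10:
  student  score    major  score_plus_10
0     Wes     85       EE             95
1    Lena     49      Bio             59
2     Wes     40  Physics             50
3    Lena     44      Bio             54
5    Lena     64     Math             74
6    Lena     84     Math             94
7    Lena     49       CS             59
8    Lena     78     Math             88
9    Lena     61       EE             71
group by student: max(score_plus_10), max(score):
         score_plus_10  score
student                      
Lena                94     84
Wes                 95     85
Reading off the value at position 1, column 'score_plus_10', we get 95.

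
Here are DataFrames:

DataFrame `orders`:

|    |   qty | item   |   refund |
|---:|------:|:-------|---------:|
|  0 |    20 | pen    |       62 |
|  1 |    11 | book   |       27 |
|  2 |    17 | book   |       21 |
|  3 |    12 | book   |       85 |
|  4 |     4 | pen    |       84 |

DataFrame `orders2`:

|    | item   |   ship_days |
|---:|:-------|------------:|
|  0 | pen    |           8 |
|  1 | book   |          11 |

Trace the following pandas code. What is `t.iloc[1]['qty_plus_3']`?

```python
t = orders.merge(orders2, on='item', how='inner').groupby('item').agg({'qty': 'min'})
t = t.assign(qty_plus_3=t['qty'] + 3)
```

7

merge on 'item' (how='inner') → 5 rows:
   qty  item  refund  ship_days
0   20   pen      62          8
1   11  book      27         11
2   17  book      21         11
3   12  book      85         11
4    4   pen      84          8
group by item, min of qty:
      qty
item     
book   11
pen     4
add column qty_plus_3 = t['qty'] + 3:
      qty  qty_plus_3
item                 
book   11          14
pen     4           7
Finally, value at position 1, column 'qty_plus_3' = 7.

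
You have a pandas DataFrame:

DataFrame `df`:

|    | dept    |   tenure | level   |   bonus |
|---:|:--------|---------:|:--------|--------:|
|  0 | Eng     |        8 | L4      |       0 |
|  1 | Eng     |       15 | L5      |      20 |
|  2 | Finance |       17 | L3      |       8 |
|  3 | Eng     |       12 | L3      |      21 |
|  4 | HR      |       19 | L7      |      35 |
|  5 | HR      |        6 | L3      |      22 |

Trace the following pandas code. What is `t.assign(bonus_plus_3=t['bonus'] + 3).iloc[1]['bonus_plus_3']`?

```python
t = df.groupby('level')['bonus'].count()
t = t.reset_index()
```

group by level, count of bonus:
level
L3    3
L4    1
L5    1
L7    1
Name: bonus, dtype: int64
reset_index():
  level  bonus
0    L3      3
1    L4      1
2    L5      1
3    L7      1
add column bonus_plus_3 = t['bonus'] + 3:
  level  bonus  bonus_plus_3
0    L3      3             6
1    L4      1             4
2    L5      1             4
3    L7      1             4

4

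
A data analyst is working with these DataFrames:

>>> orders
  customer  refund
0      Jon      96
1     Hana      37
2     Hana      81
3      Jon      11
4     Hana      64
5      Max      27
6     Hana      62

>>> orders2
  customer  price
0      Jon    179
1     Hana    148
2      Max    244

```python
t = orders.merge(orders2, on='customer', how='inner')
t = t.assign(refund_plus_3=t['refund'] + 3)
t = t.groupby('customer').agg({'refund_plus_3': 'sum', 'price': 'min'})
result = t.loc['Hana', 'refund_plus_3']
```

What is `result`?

merge on 'customer' (how='inner') → 7 rows:
  customer  refund  price
0      Jon      96    179
1     Hana      37    148
2     Hana      81    148
3      Jon      11    179
4     Hana      64    148
5      Max      27    244
6     Hana      62    148
add column refund_plus_3 = t['refund'] + 3:
  customer  refund  price  refund_plus_3
0      Jon      96    179             99
1     Hana      37    148             40
2     Hana      81    148             84
3      Jon      11    179             14
4     Hana      64    148             67
5      Max      27    244             30
6     Hana      62    148             65
group by customer: sum(refund_plus_3), min(price):
          refund_plus_3  price
customer                      
Hana                256    148
Jon                 113    179
Max                  30    244
Finally, value at row 'Hana', column 'refund_plus_3' = 256.

256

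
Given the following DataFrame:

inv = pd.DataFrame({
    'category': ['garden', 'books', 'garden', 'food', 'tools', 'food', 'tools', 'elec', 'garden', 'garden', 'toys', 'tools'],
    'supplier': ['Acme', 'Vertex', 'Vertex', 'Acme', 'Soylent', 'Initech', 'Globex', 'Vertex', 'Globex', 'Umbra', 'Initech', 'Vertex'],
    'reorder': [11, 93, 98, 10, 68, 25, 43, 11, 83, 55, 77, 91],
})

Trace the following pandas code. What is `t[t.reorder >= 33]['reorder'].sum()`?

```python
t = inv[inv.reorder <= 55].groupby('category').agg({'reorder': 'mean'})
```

filter rows where reorder <= 55:
  category supplier  reorder
0   garden     Acme       11
3     food     Acme       10
5     food  Initech       25
6    tools   Globex       43
7     elec   Vertex       11
9   garden    Umbra       55
group by category, mean of reorder:
          reorder
category         
elec         11.0
food         17.5
garden       33.0
tools        43.0
filter rows where reorder >= 33:
          reorder
category         
garden       33.0
tools        43.0
Then the sum of column 'reorder': 76.0

76.0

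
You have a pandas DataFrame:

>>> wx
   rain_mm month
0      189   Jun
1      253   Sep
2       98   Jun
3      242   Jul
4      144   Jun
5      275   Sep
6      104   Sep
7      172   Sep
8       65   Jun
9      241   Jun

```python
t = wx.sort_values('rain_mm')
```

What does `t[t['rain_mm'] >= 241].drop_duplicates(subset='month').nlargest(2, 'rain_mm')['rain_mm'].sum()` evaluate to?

495

sort by rain_mm:
   rain_mm month
8       65   Jun
2       98   Jun
6      104   Sep
4      144   Jun
7      172   Sep
0      189   Jun
9      241   Jun
3      242   Jul
1      253   Sep
5      275   Sep
filter rows where rain_mm >= 241:
   rain_mm month
9      241   Jun
3      242   Jul
1      253   Sep
5      275   Sep
drop duplicate month (keep=first):
   rain_mm month
9      241   Jun
3      242   Jul
1      253   Sep
take 2 rows with largest rain_mm:
   rain_mm month
1      253   Sep
3      242   Jul
sum of column 'rain_mm' → 495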